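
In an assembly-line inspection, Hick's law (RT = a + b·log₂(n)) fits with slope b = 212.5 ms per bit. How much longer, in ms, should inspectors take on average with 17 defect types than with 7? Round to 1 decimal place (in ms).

The intercept a cancels: ΔRT = b·(log₂ n₂ − log₂ n₁) = b·log₂(n₂/n₁).
log₂(17) − log₂(7) = 4.0875 − 2.8074 = 1.2801.
ΔRT = 212.5 × 1.2801 = 272.023 ms.

272.0 ms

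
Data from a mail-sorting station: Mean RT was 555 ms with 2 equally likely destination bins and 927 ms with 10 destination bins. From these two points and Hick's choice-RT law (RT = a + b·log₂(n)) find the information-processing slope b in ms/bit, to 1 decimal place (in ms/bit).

Slope: b = (927 − 555) / (log₂ 10 − log₂ 2) = 372/2.3219 = 160.212 ms/bit.

160.2 ms/bit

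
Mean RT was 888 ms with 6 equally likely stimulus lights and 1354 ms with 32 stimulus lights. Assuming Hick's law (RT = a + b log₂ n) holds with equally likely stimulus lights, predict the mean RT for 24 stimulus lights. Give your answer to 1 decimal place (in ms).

Solve the two-equation system in a and b:
  b = (1354 − 888) / (log₂ 32 − log₂ 6) = 466 / (5 − 2.5850) = 192.958 ms/bit
  a = 888 − 192.958 × 2.5850 = 389.212 ms
Then RT(24) = 389.212 + 192.958 × log₂ 24 = 389.212 + 192.958 × 4.5850 ≈ 1273.915 ms.

1273.9 ms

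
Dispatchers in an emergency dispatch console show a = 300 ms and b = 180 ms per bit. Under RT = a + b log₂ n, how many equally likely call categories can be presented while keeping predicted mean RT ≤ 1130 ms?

180·log₂ n ≤ 1130 − 300 = 830, giving log₂ n ≤ 4.6111 and n ≤ 24.439. The largest whole number is 24.

24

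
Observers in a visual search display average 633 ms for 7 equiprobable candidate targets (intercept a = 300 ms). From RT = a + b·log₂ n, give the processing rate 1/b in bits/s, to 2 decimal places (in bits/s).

Choice component = 633 − 300 = 333 ms over log₂(7) = 2.8074 bits.
b = 333 / 2.8074 = 118.617 ms/bit, so 1/b = 8.430 bits/s.

8.43 bits/s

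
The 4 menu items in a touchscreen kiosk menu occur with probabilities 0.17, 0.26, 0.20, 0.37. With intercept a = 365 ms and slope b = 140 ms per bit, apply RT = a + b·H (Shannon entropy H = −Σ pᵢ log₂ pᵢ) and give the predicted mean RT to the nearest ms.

636 ms

H = 0.17·log₂(1/0.17) + 0.26·log₂(1/0.26) + 0.20·log₂(1/0.20) + 0.37·log₂(1/0.37) = 1.9350 bits.
RT = 365 + 140 × 1.9350 = 635.90 ms.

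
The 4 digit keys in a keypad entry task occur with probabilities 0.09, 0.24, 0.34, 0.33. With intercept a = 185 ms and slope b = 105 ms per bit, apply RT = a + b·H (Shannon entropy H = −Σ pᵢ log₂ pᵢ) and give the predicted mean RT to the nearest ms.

H = 0.09·log₂(1/0.09) + 0.24·log₂(1/0.24) + 0.34·log₂(1/0.34) + 0.33·log₂(1/0.33) = 1.8638 bits.
RT = 185 + 105 × 1.8638 = 380.70 ms.

381 ms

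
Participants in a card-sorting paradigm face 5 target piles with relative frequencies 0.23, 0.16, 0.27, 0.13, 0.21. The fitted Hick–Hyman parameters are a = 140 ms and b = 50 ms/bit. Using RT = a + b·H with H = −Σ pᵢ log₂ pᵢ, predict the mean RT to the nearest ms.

254 ms

H = 0.23·log₂(1/0.23) + 0.16·log₂(1/0.16) + 0.27·log₂(1/0.27) + 0.13·log₂(1/0.13) + 0.21·log₂(1/0.21) = 2.2762 bits.
RT = 140 + 50 × 2.2762 = 253.81 ms.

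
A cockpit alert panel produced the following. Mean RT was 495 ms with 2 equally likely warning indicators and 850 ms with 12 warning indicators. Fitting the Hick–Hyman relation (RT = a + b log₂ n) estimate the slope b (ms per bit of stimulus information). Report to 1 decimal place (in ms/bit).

137.3 ms/bit

Slope: b = (850 − 495) / (log₂ 12 − log₂ 2) = 355/2.5850 = 137.333 ms/bit.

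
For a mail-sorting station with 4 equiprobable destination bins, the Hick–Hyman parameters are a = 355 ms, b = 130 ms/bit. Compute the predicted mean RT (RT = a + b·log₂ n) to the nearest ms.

615 ms

log₂(4) = 2 bits, so RT = 355 + 130 × 2 ≈ 615.000 ms.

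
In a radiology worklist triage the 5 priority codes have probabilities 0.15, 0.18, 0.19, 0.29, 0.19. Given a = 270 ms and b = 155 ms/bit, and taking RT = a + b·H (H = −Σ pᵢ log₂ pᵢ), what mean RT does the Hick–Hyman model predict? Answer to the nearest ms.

Entropy contributions −pᵢ log₂ pᵢ: 0.4105, 0.4453, 0.4552, 0.5179, 0.4552; sum H = 2.2842 bits.
RT = a + bH = 270 + 155·2.2842 = 624.05 ms.

624 ms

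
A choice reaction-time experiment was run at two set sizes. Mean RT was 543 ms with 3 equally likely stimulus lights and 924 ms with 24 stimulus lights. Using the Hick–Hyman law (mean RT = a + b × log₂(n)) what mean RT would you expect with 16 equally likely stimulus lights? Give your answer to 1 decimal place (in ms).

849.7 ms

With log₂ n on the abscissa the relation is linear; from the two conditions:
  b = (924 − 543) / (log₂ 24 − log₂ 3) = 381 / (4.5850 − 1.5850) = 127.000 ms/bit
  a = 543 − 127.000 × 1.5850 = 341.710 ms
Then RT(16) = 341.710 + 127.000 × log₂ 16 = 341.710 + 127.000 × 4 ≈ 849.710 ms.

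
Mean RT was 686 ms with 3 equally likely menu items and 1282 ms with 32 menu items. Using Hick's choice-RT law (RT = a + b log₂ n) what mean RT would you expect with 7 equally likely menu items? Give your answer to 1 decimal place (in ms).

With log₂ n on the abscissa the relation is linear; from the two conditions:
  b = (1282 − 686) / (log₂ 32 − log₂ 3) = 596 / (5 − 1.5850) = 174.522 ms/bit
  a = 686 − 174.522 × 1.5850 = 409.389 ms
Then RT(7) = 409.389 + 174.522 × log₂ 7 = 409.389 + 174.522 × 2.8074 ≈ 899.335 ms.

899.3 ms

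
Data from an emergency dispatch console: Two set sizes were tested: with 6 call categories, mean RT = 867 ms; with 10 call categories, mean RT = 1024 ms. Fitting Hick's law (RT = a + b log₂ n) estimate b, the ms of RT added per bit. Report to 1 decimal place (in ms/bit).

The slope on a log₂ axis is (1024 − 867) / (3.3219 − 2.5850) = 213.036 ms/bit.

213.0 ms/bit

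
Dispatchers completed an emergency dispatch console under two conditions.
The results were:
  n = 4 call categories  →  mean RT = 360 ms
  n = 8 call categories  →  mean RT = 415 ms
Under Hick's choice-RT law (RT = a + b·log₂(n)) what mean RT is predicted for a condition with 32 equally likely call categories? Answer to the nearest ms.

Fit slope and intercept:
  b = (415 − 360) / (log₂ 8 − log₂ 4) = 55 / (3 − 2) = 55 ms/bit
  a = 360 − 55 × 2 = 250 ms
Then RT(32) = 250 + 55 × log₂ 32 = 250 + 55 × 5 ≈ 525.000 ms.

525 ms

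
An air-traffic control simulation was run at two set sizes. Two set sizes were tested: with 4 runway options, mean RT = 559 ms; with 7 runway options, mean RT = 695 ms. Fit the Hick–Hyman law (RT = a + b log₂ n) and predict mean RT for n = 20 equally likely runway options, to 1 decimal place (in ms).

RT is linear in log₂ n, so two points fix the line:
  b = (695 − 559) / (log₂ 7 − log₂ 4) = 136 / (2.8074 − 2) = 168.451 ms/bit
  a = 559 − 168.451 × 2 = 222.097 ms
Then RT(20) = 222.097 + 168.451 × log₂ 20 = 222.097 + 168.451 × 4.3219 ≈ 950.132 ms.

950.1 ms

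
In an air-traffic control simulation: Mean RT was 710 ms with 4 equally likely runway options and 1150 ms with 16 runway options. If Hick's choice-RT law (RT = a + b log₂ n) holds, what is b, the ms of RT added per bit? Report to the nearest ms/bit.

220 ms/bit

b = (RT₂ − RT₁)/(log₂ n₂ − log₂ n₁) = (1150 − 710)/(4 − 2) = 220 ms/bit.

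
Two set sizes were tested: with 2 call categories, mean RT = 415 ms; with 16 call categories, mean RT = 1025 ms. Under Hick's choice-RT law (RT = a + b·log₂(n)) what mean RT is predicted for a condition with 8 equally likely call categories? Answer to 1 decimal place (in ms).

821.7 ms

Fit slope and intercept:
  b = (1025 − 415) / (log₂ 16 − log₂ 2) = 610 / (4 − 1) = 203.333 ms/bit
  a = 415 − 203.333 × 1 = 211.667 ms
Then RT(8) = 211.667 + 203.333 × log₂ 8 = 211.667 + 203.333 × 3 ≈ 821.667 ms.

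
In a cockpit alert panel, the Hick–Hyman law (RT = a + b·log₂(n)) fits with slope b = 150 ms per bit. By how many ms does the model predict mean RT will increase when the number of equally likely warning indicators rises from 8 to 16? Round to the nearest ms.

150 ms

The intercept a cancels: ΔRT = b·(log₂ n₂ − log₂ n₁) = b·log₂(n₂/n₁).
log₂(16) − log₂(8) = log₂(16/8) = log₂(2) = 1.
ΔRT = 150 × 1.0000 = 150.000 ms.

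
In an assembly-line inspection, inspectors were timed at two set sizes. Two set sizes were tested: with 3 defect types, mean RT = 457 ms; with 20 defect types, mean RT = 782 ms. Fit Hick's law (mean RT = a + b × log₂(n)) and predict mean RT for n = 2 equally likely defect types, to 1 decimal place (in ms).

387.5 ms

Fit slope and intercept:
  b = (782 − 457) / (log₂ 20 − log₂ 3) = 325 / (4.3219 − 1.5850) = 118.745 ms/bit
  a = 457 − 118.745 × 1.5850 = 268.794 ms
Then RT(2) = 268.794 + 118.745 × log₂ 2 = 268.794 + 118.745 × 1 ≈ 387.539 ms.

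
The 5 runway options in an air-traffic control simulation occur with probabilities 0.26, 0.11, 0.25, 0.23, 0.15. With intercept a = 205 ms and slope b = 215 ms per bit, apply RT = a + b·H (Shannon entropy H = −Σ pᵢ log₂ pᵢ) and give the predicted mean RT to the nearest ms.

690 ms

Entropy contributions −pᵢ log₂ pᵢ: 0.5053, 0.3503, 0.5000, 0.4877, 0.4105; sum H = 2.2538 bits.
RT = a + bH = 205 + 215·2.2538 = 689.56 ms.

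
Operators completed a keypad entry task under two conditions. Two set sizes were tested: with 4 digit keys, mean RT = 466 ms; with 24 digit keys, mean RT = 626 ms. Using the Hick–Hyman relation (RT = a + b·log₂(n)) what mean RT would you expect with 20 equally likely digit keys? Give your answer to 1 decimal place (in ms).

609.7 ms

RT is linear in log₂ n, so two points fix the line:
  b = (626 − 466) / (log₂ 24 − log₂ 4) = 160 / (4.5850 − 2) = 61.896 ms/bit
  a = 466 − 61.896 × 2 = 342.207 ms
Then RT(20) = 342.207 + 61.896 × log₂ 20 = 342.207 + 61.896 × 4.3219 ≈ 609.719 ms.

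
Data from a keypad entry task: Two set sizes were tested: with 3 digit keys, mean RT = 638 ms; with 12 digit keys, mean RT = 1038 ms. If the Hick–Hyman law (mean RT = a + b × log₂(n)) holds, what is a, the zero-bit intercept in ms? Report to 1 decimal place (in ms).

321.0 ms

Slope: b = (1038 − 638) / (log₂ 12 − log₂ 3) = 400/2.0000 = 200.000 ms/bit.
a = RT₁ − b·log₂ n₁ = 638 − 200.000 × 1.5850 = 321.007 ms.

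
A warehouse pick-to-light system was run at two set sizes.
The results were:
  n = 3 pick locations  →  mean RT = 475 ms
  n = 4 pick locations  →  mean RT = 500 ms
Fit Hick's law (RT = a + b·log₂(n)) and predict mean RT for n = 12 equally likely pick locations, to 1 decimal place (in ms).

595.5 ms

Solve the two-equation system in a and b:
  b = (500 − 475) / (log₂ 4 − log₂ 3) = 25 / (2 − 1.5850) = 60.236 ms/bit
  a = 475 − 60.236 × 1.5850 = 379.529 ms
Then RT(12) = 379.529 + 60.236 × log₂ 12 = 379.529 + 60.236 × 3.5850 ≈ 595.471 ms.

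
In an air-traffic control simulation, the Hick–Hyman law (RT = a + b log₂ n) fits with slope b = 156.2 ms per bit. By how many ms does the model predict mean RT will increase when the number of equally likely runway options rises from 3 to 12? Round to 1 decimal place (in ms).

The intercept a cancels: ΔRT = b·(log₂ n₂ − log₂ n₁) = b·log₂(n₂/n₁).
log₂(12) − log₂(3) = log₂(12/3) = log₂(4) = 2.
ΔRT = 156.2 × 2.0000 = 312.400 ms.

312.4 ms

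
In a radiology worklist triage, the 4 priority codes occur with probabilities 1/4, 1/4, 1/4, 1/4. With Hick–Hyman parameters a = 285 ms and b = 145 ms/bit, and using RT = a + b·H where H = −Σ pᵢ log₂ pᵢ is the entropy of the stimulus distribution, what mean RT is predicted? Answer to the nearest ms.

Each term −pᵢ log₂ pᵢ: 0.25·2 + 0.25·2 + 0.25·2 + 0.25·2; summed, H = 2.000 bits.
Mean RT = a + bH = 285 + 145·2.000 = 575.00 ms.

575 ms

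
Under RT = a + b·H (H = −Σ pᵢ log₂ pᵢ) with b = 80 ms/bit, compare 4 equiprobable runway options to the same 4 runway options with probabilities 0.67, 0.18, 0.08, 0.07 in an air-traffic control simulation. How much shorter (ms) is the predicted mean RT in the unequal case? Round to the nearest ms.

The RT saving is b·ΔH. Equiprobable H₀ = log₂(4) = 2.0000 bits; with the given probabilities H = 1.3925 bits.
b·(H₀ − H) = 80 × (2.0000 − 1.3925) = 48.60 ms.

49 ms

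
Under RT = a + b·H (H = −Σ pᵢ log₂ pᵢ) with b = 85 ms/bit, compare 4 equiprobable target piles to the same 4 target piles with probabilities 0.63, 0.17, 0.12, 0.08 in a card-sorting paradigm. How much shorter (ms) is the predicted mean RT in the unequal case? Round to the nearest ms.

41 ms

Equiprobable entropy H₀ = log₂ 4 = 2.0000 bits.
Skewed entropy H = −Σ pᵢ log₂ pᵢ = 1.5131 bits.
ΔRT = b·(H₀ − H) = 85 × 0.4869 = 41.39 ms.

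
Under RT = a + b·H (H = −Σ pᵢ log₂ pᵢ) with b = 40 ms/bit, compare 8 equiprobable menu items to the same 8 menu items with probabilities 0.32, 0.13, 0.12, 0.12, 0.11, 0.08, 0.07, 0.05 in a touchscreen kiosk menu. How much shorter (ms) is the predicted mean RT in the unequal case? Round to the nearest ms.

The RT saving is b·ΔH. Equiprobable H₀ = log₂(8) = 3.0000 bits; with the given probabilities H = 2.7693 bits.
b·(H₀ − H) = 40 × (3.0000 − 2.7693) = 9.23 ms.

9 ms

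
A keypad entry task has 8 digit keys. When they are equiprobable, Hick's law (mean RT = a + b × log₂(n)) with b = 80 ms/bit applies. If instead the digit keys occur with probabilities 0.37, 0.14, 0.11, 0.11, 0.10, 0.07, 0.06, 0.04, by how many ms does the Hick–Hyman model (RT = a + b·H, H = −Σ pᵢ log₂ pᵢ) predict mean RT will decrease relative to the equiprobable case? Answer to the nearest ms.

27 ms

Equiprobable entropy H₀ = log₂ 8 = 3.0000 bits.
Skewed entropy H = −Σ pᵢ log₂ pᵢ = 2.6584 bits.
ΔRT = b·(H₀ − H) = 80 × 0.3416 = 27.32 ms.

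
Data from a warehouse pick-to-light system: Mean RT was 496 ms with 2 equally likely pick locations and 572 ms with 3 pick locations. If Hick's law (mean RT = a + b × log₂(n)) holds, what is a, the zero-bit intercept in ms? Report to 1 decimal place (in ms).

The slope on a log₂ axis is (572 − 496) / (1.5850 − 1) = 129.923 ms/bit.
Intercept: a = 496 − 129.923·log₂(2) = 366.077 ms.

366.1 ms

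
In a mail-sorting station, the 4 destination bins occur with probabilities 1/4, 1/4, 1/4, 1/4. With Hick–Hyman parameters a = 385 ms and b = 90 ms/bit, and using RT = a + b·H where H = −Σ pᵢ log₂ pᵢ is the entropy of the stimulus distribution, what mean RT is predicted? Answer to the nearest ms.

Each term −pᵢ log₂ pᵢ: 0.25·2 + 0.25·2 + 0.25·2 + 0.25·2; summed, H = 2.000 bits.
Mean RT = a + bH = 385 + 90·2.000 = 565.00 ms.

565 ms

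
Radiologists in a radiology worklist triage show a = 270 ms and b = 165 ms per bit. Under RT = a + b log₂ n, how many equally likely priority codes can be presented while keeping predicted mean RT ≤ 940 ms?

Set 270 + 165·log₂ n ≤ 940 → log₂ n ≤ (940 − 270)/165 = 4.0606.
So n ≤ 2^4.0606 = 16.686; the largest integer n is 16.

16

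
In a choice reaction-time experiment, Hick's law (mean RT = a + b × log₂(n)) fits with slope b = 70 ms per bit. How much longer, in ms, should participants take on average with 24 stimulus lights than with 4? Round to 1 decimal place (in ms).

The intercept a cancels: ΔRT = b·(log₂ n₂ − log₂ n₁) = b·log₂(n₂/n₁).
log₂(24) − log₂(4) = 4.5850 − 2 = 2.5850.
ΔRT = 70 × 2.5850 = 180.947 ms.

180.9 ms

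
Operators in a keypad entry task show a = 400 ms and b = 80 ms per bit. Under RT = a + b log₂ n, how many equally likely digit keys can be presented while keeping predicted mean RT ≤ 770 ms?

Set 400 + 80·log₂ n ≤ 770 → log₂ n ≤ (770 − 400)/80 = 4.6250.
So n ≤ 2^4.6250 = 24.675; the largest integer n is 24.

24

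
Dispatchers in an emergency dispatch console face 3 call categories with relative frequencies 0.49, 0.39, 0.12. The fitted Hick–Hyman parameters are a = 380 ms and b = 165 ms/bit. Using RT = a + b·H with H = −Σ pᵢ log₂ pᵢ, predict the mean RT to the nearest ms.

611 ms

Entropy contributions −pᵢ log₂ pᵢ: 0.5043, 0.5298, 0.3671; sum H = 1.4011 bits.
RT = a + bH = 380 + 165·1.4011 = 611.19 ms.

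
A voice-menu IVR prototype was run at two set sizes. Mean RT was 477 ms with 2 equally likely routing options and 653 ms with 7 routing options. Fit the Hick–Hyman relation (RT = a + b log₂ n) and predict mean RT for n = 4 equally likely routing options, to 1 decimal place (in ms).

RT is linear in log₂ n, so two points fix the line:
  b = (653 − 477) / (log₂ 7 − log₂ 2) = 176 / (2.8074 − 1) = 97.380 ms/bit
  a = 477 − 97.380 × 1 = 379.620 ms
Then RT(4) = 379.620 + 97.380 × log₂ 4 = 379.620 + 97.380 × 2 ≈ 574.380 ms.

574.4 ms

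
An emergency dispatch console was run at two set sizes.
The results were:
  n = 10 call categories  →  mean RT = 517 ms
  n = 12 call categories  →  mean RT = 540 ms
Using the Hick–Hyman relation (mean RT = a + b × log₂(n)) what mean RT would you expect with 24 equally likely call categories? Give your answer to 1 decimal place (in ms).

627.4 ms

RT is linear in log₂ n, so two points fix the line:
  b = (540 − 517) / (log₂ 12 − log₂ 10) = 23 / (3.5850 − 3.3219) = 87.441 ms/bit
  a = 517 − 87.441 × 3.3219 = 226.527 ms
Then RT(24) = 226.527 + 87.441 × log₂ 24 = 226.527 + 87.441 × 4.5850 ≈ 627.441 ms.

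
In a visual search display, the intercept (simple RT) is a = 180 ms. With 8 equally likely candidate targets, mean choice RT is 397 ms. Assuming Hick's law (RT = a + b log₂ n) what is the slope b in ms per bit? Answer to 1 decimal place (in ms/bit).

8 alternatives carry log₂ 8 = 3 bits; the choice cost is 397 − 180 = 217 ms, so b = 217/3 = 72.333 ms/bit.

72.3 ms/bit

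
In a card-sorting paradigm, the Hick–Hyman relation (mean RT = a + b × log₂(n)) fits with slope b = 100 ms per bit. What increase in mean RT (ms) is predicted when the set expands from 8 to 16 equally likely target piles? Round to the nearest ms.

Only the slope matters, since a is common to both: ΔRT = b·log₂(n₂/n₁).
log₂(16) − log₂(8) = log₂(16/8) = log₂(2) = 1.
ΔRT = 100 × 1.0000 = 100.000 ms.

100 ms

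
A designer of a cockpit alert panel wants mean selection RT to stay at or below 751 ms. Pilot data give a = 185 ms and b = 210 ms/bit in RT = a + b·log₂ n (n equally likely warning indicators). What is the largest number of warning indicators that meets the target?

6

210·log₂ n ≤ 751 − 185 = 566, giving log₂ n ≤ 2.6952 and n ≤ 6.477. The largest whole number is 6.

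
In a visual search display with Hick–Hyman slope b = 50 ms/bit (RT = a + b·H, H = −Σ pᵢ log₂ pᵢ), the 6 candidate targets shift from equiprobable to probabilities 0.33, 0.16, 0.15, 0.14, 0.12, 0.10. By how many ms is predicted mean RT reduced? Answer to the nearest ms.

6 ms

The RT saving is b·ΔH. Equiprobable H₀ = log₂(6) = 2.5850 bits; with the given probabilities H = 2.4578 bits.
b·(H₀ − H) = 50 × (2.5850 − 2.4578) = 6.36 ms.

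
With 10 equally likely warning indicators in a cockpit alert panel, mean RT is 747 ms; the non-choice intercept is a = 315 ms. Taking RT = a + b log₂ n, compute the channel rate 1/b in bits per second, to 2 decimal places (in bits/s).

7.69 bits/s

b = (747 − 315)/log₂ 10 = 432/3.3219 = 130.045 ms per bit = 0.13004 s/bit; the reciprocal is 7.690 bits/s.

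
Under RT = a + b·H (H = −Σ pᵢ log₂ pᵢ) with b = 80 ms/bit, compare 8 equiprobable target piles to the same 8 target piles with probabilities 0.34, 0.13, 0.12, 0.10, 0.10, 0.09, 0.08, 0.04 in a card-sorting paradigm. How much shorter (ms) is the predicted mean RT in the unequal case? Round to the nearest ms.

21 ms

The RT saving is b·ΔH. Equiprobable H₀ = log₂(8) = 3.0000 bits; with the given probabilities H = 2.7332 bits.
b·(H₀ − H) = 80 × (3.0000 − 2.7332) = 21.35 ms.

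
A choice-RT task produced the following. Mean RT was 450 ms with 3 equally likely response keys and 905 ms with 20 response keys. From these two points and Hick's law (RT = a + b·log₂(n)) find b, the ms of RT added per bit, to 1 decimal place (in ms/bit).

Slope: b = (905 − 450) / (log₂ 20 − log₂ 3) = 455/2.7370 = 166.242 ms/bit.

166.2 ms/bit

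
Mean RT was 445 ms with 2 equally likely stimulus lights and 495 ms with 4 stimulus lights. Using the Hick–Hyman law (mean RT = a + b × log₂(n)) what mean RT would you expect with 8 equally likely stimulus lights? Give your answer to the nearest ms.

Solve the two-equation system in a and b:
  b = (495 − 445) / (log₂ 4 − log₂ 2) = 50 / (2 − 1) = 50 ms/bit
  a = 445 − 50 × 1 = 395 ms
Then RT(8) = 395 + 50 × log₂ 8 = 395 + 50 × 3 ≈ 545.000 ms.

545 ms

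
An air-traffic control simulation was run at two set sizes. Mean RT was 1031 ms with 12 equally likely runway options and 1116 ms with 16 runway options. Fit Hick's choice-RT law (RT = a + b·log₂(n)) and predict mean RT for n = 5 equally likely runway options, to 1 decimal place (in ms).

RT is linear in log₂ n, so two points fix the line:
  b = (1116 − 1031) / (log₂ 16 − log₂ 12) = 85 / (4 − 3.5850) = 204.801 ms/bit
  a = 1031 − 204.801 × 3.5850 = 296.797 ms
Then RT(5) = 296.797 + 204.801 × log₂ 5 = 296.797 + 204.801 × 2.3219 ≈ 772.330 ms.

772.3 ms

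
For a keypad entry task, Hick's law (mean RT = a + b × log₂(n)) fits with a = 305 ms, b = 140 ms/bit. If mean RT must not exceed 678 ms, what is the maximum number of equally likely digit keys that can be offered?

6

Set 305 + 140·log₂ n ≤ 678 → log₂ n ≤ (678 − 305)/140 = 2.6643.
So n ≤ 2^2.6643 = 6.339; the largest integer n is 6.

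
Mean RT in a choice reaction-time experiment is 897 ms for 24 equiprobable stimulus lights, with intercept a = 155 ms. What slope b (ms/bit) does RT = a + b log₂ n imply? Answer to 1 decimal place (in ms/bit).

log₂(24) = 4.5850 bits.
b = (RT − a)/log₂ n = (897 − 155) / 4.5850 = 161.833 ms/bit.

161.8 ms/bit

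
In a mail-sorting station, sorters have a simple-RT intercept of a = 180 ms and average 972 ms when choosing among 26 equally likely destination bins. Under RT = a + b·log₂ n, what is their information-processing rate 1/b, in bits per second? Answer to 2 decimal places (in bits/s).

5.93 bits/s

b = (972 − 180)/log₂ 26 = 792/4.7004 = 168.495 ms per bit = 0.16849 s/bit; the reciprocal is 5.935 bits/s.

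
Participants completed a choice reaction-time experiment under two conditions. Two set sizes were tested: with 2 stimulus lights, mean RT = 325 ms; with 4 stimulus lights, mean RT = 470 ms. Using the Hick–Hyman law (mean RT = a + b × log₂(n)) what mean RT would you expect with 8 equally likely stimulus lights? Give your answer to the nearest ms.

Solve the two-equation system in a and b:
  b = (470 − 325) / (log₂ 4 − log₂ 2) = 145 / (2 − 1) = 145 ms/bit
  a = 325 − 145 × 1 = 180 ms
Then RT(8) = 180 + 145 × log₂ 8 = 180 + 145 × 3 ≈ 615.000 ms.

615 ms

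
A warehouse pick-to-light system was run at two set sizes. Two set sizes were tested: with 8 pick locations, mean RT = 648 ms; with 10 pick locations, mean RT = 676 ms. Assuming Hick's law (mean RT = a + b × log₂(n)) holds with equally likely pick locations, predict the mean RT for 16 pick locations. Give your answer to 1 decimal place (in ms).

Solve the two-equation system in a and b:
  b = (676 − 648) / (log₂ 10 − log₂ 8) = 28 / (3.3219 − 3) = 86.976 ms/bit
  a = 648 − 86.976 × 3 = 387.072 ms
Then RT(16) = 387.072 + 86.976 × log₂ 16 = 387.072 + 86.976 × 4 ≈ 734.976 ms.

735.0 ms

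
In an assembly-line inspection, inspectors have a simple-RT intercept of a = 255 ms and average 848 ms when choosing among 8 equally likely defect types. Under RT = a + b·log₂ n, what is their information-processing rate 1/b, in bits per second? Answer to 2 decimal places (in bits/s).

5.06 bits/s

b = (848 − 255)/log₂ 8 = 593/3 = 197.667 ms per bit = 0.19767 s/bit; the reciprocal is 5.059 bits/s.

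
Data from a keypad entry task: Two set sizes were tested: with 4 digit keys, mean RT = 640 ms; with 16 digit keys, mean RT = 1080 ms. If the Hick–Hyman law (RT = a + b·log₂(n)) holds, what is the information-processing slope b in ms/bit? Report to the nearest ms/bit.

The slope on a log₂ axis is (1080 − 640) / (4 − 2) = 220 ms/bit.

220 ms/bit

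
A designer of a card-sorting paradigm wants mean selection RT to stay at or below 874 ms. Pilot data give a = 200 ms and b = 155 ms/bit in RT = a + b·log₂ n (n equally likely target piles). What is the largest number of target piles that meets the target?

20

155·log₂ n ≤ 874 − 200 = 674, giving log₂ n ≤ 4.3484 and n ≤ 20.370. The largest whole number is 20.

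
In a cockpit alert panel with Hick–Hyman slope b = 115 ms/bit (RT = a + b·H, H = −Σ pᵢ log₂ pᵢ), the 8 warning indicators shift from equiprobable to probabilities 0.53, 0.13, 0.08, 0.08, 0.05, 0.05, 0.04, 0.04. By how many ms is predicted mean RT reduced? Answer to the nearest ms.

86 ms

The RT saving is b·ΔH. Equiprobable H₀ = log₂(8) = 3.0000 bits; with the given probabilities H = 2.2548 bits.
b·(H₀ − H) = 115 × (3.0000 − 2.2548) = 85.70 ms.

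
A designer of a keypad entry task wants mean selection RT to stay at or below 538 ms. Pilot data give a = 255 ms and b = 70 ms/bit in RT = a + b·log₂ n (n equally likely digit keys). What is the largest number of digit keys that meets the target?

Information budget: (538 − 255)/70 = 4.0429 bits, so n ≤ 2^4.0429 = 16.482 → at most 16.

16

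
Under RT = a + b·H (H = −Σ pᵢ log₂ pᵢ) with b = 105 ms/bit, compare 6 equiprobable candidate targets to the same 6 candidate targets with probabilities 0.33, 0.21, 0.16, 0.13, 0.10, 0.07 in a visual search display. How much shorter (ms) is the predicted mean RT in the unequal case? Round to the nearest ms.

19 ms

The RT saving is b·ΔH. Equiprobable H₀ = log₂(6) = 2.5850 bits; with the given probabilities H = 2.4071 bits.
b·(H₀ − H) = 105 × (2.5850 − 2.4071) = 18.68 ms.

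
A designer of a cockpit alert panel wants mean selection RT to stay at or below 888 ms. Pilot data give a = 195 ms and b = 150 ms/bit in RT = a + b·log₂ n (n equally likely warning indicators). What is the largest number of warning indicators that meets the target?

24

Set 195 + 150·log₂ n ≤ 888 → log₂ n ≤ (888 − 195)/150 = 4.6200.
So n ≤ 2^4.6200 = 24.590; the largest integer n is 24.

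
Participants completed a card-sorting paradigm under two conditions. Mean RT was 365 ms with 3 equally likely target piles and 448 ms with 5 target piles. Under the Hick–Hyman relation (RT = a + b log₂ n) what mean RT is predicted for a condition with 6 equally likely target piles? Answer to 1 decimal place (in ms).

477.6 ms

RT is linear in log₂ n, so two points fix the line:
  b = (448 − 365) / (log₂ 5 − log₂ 3) = 83 / (2.3219 − 1.5850) = 112.624 ms/bit
  a = 365 − 112.624 × 1.5850 = 186.495 ms
Then RT(6) = 186.495 + 112.624 × log₂ 6 = 186.495 + 112.624 × 2.5850 ≈ 477.624 ms.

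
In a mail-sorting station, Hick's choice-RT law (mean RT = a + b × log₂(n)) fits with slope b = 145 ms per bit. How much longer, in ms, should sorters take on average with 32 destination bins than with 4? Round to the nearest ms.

435 ms

ΔRT = (a + b log₂ n₂) − (a + b log₂ n₁) = b·(log₂ n₂ − log₂ n₁).
log₂(32) − log₂(4) = log₂(32/4) = log₂(8) = 3.
ΔRT = 145 × 3.0000 = 435.000 ms.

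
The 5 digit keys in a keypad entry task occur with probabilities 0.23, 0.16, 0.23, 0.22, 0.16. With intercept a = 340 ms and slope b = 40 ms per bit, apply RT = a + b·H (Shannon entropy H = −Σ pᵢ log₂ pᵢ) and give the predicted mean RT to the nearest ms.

Entropy contributions −pᵢ log₂ pᵢ: 0.4877, 0.4230, 0.4877, 0.4806, 0.4230; sum H = 2.3019 bits.
RT = a + bH = 340 + 40·2.3019 = 432.08 ms.

432 ms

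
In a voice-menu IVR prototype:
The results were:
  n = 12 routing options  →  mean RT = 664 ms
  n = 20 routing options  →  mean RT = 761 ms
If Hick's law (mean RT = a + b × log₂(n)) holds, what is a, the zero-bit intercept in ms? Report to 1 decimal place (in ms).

The slope on a log₂ axis is (761 − 664) / (4.3219 − 3.5850) = 131.621 ms/bit.
Intercept: a = 664 − 131.621·log₂(12) = 192.144 ms.

192.1 ms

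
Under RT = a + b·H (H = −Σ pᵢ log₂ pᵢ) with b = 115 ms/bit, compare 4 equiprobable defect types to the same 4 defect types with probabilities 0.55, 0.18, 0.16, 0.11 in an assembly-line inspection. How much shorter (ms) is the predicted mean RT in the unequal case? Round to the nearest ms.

35 ms

The RT saving is b·ΔH. Equiprobable H₀ = log₂(4) = 2.0000 bits; with the given probabilities H = 1.6930 bits.
b·(H₀ − H) = 115 × (2.0000 − 1.6930) = 35.31 ms.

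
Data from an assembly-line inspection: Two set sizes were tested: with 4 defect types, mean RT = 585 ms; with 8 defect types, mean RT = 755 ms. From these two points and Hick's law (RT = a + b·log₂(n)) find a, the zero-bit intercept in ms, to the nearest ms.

245 ms

Slope: b = (755 − 585) / (log₂ 8 − log₂ 4) = 170/1.0000 = 170 ms/bit.
a = RT₁ − b·log₂ n₁ = 585 − 170 × 2 = 245.000 ms.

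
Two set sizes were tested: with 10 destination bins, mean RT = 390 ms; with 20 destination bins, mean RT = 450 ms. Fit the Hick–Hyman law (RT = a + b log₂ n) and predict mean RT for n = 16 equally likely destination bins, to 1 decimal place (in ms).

RT is linear in log₂ n, so two points fix the line:
  b = (450 − 390) / (log₂ 20 − log₂ 10) = 60 / (4.3219 − 3.3219) = 60.000 ms/bit
  a = 390 − 60.000 × 3.3219 = 190.684 ms
Then RT(16) = 190.684 + 60.000 × log₂ 16 = 190.684 + 60.000 × 4 ≈ 430.684 ms.

430.7 ms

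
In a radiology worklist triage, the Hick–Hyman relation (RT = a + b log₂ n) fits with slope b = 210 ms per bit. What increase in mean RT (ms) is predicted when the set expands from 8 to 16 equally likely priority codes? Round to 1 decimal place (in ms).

210.0 ms

ΔRT = (a + b log₂ n₂) − (a + b log₂ n₁) = b·(log₂ n₂ − log₂ n₁).
log₂(16) − log₂(8) = log₂(16/8) = log₂(2) = 1.
ΔRT = 210 × 1.0000 = 210.000 ms.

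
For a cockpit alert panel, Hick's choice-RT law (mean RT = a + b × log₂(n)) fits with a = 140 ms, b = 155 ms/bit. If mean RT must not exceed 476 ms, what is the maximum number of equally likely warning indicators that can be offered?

Set 140 + 155·log₂ n ≤ 476 → log₂ n ≤ (476 − 140)/155 = 2.1677.
So n ≤ 2^2.1677 = 4.493; the largest integer n is 4.

4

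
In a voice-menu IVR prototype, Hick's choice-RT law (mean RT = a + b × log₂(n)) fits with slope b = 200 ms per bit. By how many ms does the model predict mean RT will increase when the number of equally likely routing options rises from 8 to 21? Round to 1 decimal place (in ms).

Only the slope matters, since a is common to both: ΔRT = b·log₂(n₂/n₁).
log₂(21) − log₂(8) = 4.3923 − 3 = 1.3923.
ΔRT = 200 × 1.3923 = 278.463 ms.

278.5 ms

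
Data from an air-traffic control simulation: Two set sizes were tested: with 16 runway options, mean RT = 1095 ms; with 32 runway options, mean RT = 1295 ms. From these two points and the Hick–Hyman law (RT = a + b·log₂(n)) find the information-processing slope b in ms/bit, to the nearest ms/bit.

200 ms/bit

The slope on a log₂ axis is (1295 − 1095) / (5 − 4) = 200 ms/bit.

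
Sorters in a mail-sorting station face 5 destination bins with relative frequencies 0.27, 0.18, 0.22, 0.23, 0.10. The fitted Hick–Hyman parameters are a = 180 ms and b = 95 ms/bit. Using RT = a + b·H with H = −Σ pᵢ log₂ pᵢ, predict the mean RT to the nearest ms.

Entropy contributions −pᵢ log₂ pᵢ: 0.5100, 0.4453, 0.4806, 0.4877, 0.3322; sum H = 2.2558 bits.
RT = a + bH = 180 + 95·2.2558 = 394.30 ms.

394 ms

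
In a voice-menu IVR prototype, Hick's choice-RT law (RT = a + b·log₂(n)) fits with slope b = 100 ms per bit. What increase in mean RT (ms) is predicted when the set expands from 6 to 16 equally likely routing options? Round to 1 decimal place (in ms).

141.5 ms

Only the slope matters, since a is common to both: ΔRT = b·log₂(n₂/n₁).
log₂(16) − log₂(6) = 4 − 2.5850 = 1.4150.
ΔRT = 100 × 1.4150 = 141.504 ms.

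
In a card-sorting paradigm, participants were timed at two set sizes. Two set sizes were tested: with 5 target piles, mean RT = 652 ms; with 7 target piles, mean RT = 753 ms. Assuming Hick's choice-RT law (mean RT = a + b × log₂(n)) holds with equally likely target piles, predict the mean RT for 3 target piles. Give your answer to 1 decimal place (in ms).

498.7 ms

Fit slope and intercept:
  b = (753 − 652) / (log₂ 7 − log₂ 5) = 101 / (2.8074 − 2.3219) = 208.064 ms/bit
  a = 652 − 208.064 × 2.3219 = 168.890 ms
Then RT(3) = 168.890 + 208.064 × log₂ 3 = 168.890 + 208.064 × 1.5850 ≈ 498.664 ms.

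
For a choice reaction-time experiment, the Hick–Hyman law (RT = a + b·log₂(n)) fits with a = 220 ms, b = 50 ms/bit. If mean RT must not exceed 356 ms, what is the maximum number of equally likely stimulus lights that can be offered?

6

Information budget: (356 − 220)/50 = 2.7200 bits, so n ≤ 2^2.7200 = 6.589 → at most 6.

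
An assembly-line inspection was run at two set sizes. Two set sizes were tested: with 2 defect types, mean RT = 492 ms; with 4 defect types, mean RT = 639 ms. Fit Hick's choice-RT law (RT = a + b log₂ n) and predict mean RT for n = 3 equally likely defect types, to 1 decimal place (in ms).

Solve the two-equation system in a and b:
  b = (639 − 492) / (log₂ 4 − log₂ 2) = 147 / (2 − 1) = 147.000 ms/bit
  a = 492 − 147.000 × 1 = 345.000 ms
Then RT(3) = 345.000 + 147.000 × log₂ 3 = 345.000 + 147.000 × 1.5850 ≈ 577.989 ms.

578.0 ms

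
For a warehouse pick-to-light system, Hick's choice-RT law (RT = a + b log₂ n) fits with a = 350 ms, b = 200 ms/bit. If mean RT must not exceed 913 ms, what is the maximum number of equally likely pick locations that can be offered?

7

Information budget: (913 − 350)/200 = 2.8150 bits, so n ≤ 2^2.8150 = 7.037 → at most 7.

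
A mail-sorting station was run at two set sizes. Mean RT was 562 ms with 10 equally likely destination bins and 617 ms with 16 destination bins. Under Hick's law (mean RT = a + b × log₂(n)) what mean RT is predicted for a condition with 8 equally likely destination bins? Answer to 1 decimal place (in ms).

535.9 ms

With log₂ n on the abscissa the relation is linear; from the two conditions:
  b = (617 − 562) / (log₂ 16 − log₂ 10) = 55 / (4 − 3.3219) = 81.112 ms/bit
  a = 562 − 81.112 × 3.3219 = 292.551 ms
Then RT(8) = 292.551 + 81.112 × log₂ 8 = 292.551 + 81.112 × 3 ≈ 535.888 ms.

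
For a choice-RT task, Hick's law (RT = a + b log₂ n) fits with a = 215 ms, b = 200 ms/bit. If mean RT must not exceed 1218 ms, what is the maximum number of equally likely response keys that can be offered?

32

Information budget: (1218 − 215)/200 = 5.0150 bits, so n ≤ 2^5.0150 = 32.334 → at most 32.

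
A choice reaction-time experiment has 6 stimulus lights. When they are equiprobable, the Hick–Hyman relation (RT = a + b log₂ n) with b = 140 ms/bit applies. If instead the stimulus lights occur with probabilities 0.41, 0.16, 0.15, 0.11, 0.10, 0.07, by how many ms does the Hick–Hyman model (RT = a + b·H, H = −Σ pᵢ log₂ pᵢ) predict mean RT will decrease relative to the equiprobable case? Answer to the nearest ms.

38 ms

The RT saving is b·ΔH. Equiprobable H₀ = log₂(6) = 2.5850 bits; with the given probabilities H = 2.3120 bits.
b·(H₀ − H) = 140 × (2.5850 − 2.3120) = 38.22 ms.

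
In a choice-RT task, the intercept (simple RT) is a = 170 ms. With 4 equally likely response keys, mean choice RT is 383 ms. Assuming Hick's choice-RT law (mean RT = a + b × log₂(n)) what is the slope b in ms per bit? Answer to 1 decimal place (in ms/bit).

106.5 ms/bit

log₂(4) = 2 bits.
b = (RT − a)/log₂ n = (383 − 170) / 2 = 106.500 ms/bit.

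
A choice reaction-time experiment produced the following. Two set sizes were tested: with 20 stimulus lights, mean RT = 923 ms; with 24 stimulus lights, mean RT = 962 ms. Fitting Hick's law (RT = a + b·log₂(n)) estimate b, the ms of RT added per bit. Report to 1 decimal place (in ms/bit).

148.3 ms/bit

Slope: b = (962 − 923) / (log₂ 24 − log₂ 20) = 39/0.2630 = 148.270 ms/bit.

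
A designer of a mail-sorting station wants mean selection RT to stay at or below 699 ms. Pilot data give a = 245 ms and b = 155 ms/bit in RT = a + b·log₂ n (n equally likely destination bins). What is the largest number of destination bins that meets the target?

7

Information budget: (699 − 245)/155 = 2.9290 bits, so n ≤ 2^2.9290 = 7.616 → at most 7.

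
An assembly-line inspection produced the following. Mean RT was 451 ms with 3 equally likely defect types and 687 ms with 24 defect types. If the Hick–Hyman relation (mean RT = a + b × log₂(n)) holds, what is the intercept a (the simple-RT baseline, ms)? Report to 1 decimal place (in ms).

326.3 ms

Slope: b = (687 − 451) / (log₂ 24 − log₂ 3) = 236/3.0000 = 78.667 ms/bit.
Intercept: a = 451 − 78.667·log₂(3) = 326.316 ms.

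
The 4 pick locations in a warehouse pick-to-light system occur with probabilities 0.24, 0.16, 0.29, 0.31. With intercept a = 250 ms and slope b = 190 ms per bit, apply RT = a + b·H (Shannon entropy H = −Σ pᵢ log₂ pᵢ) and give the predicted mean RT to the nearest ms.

622 ms

Entropy contributions −pᵢ log₂ pᵢ: 0.4941, 0.4230, 0.5179, 0.5238; sum H = 1.9588 bits.
RT = a + bH = 250 + 190·1.9588 = 622.18 ms.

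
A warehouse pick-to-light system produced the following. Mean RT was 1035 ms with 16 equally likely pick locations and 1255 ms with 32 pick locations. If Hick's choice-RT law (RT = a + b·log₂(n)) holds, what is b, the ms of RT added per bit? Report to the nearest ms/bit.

The slope on a log₂ axis is (1255 − 1035) / (5 − 4) = 220 ms/bit.

220 ms/bit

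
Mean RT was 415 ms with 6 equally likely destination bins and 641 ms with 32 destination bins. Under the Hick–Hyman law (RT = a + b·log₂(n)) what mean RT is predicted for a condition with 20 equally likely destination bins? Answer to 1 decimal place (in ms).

577.5 ms

RT is linear in log₂ n, so two points fix the line:
  b = (641 − 415) / (log₂ 32 − log₂ 6) = 226 / (5 − 2.5850) = 93.580 ms/bit
  a = 415 − 93.580 × 2.5850 = 173.098 ms
Then RT(20) = 173.098 + 93.580 × log₂ 20 = 173.098 + 93.580 × 4.3219 ≈ 577.546 ms.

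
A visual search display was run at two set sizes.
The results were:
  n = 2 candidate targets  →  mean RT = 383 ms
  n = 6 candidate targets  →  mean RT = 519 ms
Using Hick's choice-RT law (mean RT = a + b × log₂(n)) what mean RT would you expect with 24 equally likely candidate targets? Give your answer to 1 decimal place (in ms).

690.6 ms

Fit slope and intercept:
  b = (519 − 383) / (log₂ 6 − log₂ 2) = 136 / (2.5850 − 1) = 85.806 ms/bit
  a = 383 − 85.806 × 1 = 297.194 ms
Then RT(24) = 297.194 + 85.806 × log₂ 24 = 297.194 + 85.806 × 4.5850 ≈ 690.613 ms.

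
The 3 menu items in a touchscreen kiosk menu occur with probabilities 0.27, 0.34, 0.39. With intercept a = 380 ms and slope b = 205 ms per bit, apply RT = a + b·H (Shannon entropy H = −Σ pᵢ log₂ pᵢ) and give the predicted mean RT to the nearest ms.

H = 0.27·log₂(1/0.27) + 0.34·log₂(1/0.34) + 0.39·log₂(1/0.39) = 1.5690 bits.
RT = 380 + 205 × 1.5690 = 701.64 ms.

702 ms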